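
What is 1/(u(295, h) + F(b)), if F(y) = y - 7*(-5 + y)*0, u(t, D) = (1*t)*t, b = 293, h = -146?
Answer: 1/87318 ≈ 1.1452e-5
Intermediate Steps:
u(t, D) = t² (u(t, D) = t*t = t²)
F(y) = y (F(y) = y - 7*0 = y + 0 = y)
1/(u(295, h) + F(b)) = 1/(295² + 293) = 1/(87025 + 293) = 1/87318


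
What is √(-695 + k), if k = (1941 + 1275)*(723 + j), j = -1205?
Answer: I*√1550807 ≈ 1245.3*I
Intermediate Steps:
k = -1550112 (k = (1941 + 1275)*(723 - 1205) = 3216*(-482) = -1550112)
√(-695 + k) = √(-695 - 1550112) = √(-1550807) = I*√1550807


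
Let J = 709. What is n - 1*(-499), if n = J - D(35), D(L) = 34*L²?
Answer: -40442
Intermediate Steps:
n = -40941 (n = 709 - 34*35² = 709 - 34*1225 = 709 - 1*41650 = 709 - 41650 = -40941)
n - 1*(-499) = -40941 - 1*(-499) = -40941 + 499 = -40442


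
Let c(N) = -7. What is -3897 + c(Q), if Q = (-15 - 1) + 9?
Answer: -3904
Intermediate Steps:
Q = -7 (Q = -16 + 9 = -7)
-3897 + c(Q) = -3897 - 7 = -3904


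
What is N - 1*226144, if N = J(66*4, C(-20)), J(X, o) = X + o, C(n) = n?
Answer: -225900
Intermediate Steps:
N = 244 (N = 66*4 - 20 = 264 - 20 = 244)
N - 1*226144 = 244 - 1*226144 = 244 - 226144 = -225900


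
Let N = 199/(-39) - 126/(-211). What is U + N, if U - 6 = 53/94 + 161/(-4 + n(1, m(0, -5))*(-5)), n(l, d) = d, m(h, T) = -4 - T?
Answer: -36735833/2320578 ≈ -15.830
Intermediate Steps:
U = -9581/846 (U = 6 + (53/94 + 161/(-4 + (-4 - 1*(-5))*(-5))) = 6 + (53*(1/94) + 161/(-4 + (-4 + 5)*(-5))) = 6 + (53/94 + 161/(-4 + 1*(-5))) = 6 + (53/94 + 161/(-4 - 5)) = 6 + (53/94 + 161/(-9)) = 6 + (53/94 + 161*(-⅑)) = 6 + (53/94 - 161/9) = 6 - 14657/846 = -9581/846 ≈ -11.325)
N = -37075/8229 (N = 199*(-1/39) - 126*(-1/211) = -199/39 + 126/211 = -37075/8229 ≈ -4.5054)
U + N = -9581/846 - 37075/8229 = -36735833/2320578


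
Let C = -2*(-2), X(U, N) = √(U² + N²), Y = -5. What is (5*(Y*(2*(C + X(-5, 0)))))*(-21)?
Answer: 9450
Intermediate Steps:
X(U, N) = √(N² + U²)
C = 4
(5*(Y*(2*(C + X(-5, 0)))))*(-21) = (5*(-10*(4 + √(0² + (-5)²))))*(-21) = (5*(-10*(4 + √(0 + 25))))*(-21) = (5*(-10*(4 + √25)))*(-21) = (5*(-10*(4 + 5)))*(-21) = (5*(-10*9))*(-21) = (5*(-5*18))*(-21) = (5*(-90))*(-21) = -450*(-21) = 9450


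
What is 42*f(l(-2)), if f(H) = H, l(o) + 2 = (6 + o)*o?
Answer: -420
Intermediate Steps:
l(o) = -2 + o*(6 + o) (l(o) = -2 + (6 + o)*o = -2 + o*(6 + o))
42*f(l(-2)) = 42*(-2 + (-2)² + 6*(-2)) = 42*(-2 + 4 - 12) = 42*(-10) = -420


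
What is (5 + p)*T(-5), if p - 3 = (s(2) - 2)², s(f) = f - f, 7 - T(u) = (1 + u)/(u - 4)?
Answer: 236/3 ≈ 78.667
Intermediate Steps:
T(u) = 7 - (1 + u)/(-4 + u) (T(u) = 7 - (1 + u)/(u - 4) = 7 - (1 + u)/(-4 + u))
s(f) = 0
p = 7 (p = 3 + (0 - 2)² = 3 + (-2)² = 3 + 4 = 7)
(5 + p)*T(-5) = (5 + 7)*((-29 + 6*(-5))/(-4 - 5)) = 12*((-29 - 30)/(-9)) = 12*(-⅑*(-59)) = 12*(59/9) = 236/3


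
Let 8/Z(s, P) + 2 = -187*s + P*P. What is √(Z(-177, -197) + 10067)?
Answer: √13012787653815/35953 ≈ 100.33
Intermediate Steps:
Z(s, P) = 8/(-2 + P² - 187*s) (Z(s, P) = 8/(-2 + (-187*s + P*P)) = 8/(-2 + (-187*s + P²)) = 8/(-2 + (P² - 187*s)) = 8/(-2 + P² - 187*s))
√(Z(-177, -197) + 10067) = √(-8/(2 - 1*(-197)² + 187*(-177)) + 10067) = √(-8/(2 - 1*38809 - 33099) + 10067) = √(-8/(2 - 38809 - 33099) + 10067) = √(-8/(-71906) + 10067) = √(-8*(-1/71906) + 10067) = √(4/35953 + 10067) = √(361938855/35953) = √13012787653815/35953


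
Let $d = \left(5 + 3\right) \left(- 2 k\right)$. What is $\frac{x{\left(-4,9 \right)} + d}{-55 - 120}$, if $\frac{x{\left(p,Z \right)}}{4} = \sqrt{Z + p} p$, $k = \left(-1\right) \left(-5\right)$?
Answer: $\frac{16}{35} + \frac{16 \sqrt{5}}{175} \approx 0.66158$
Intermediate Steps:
$k = 5$
$x{\left(p,Z \right)} = 4 p \sqrt{Z + p}$ ($x{\left(p,Z \right)} = 4 \sqrt{Z + p} p = 4 p \sqrt{Z + p}$)
$d = -80$ ($d = \left(5 + 3\right) \left(\left(-2\right) 5\right) = 8 \left(-10\right) = -80$)
$\frac{x{\left(-4,9 \right)} + d}{-55 - 120} = \frac{4 \left(-4\right) \sqrt{9 - 4} - 80}{-55 - 120} = \frac{4 \left(-4\right) \sqrt{5} - 80}{-175} = - \frac{- 16 \sqrt{5} - 80}{175} = - \frac{-80 - 16 \sqrt{5}}{175} = \frac{16}{35} + \frac{16 \sqrt{5}}{175}$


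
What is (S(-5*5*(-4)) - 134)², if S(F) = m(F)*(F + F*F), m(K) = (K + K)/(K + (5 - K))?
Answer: 163107745956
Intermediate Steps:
m(K) = 2*K/5 (m(K) = (2*K)/5 = (2*K)*(⅕) = 2*K/5)
S(F) = 2*F*(F + F²)/5 (S(F) = (2*F/5)*(F + F*F) = (2*F/5)*(F + F²) = 2*F*(F + F²)/5)
(S(-5*5*(-4)) - 134)² = (2*(-5*5*(-4))²*(1 - 5*5*(-4))/5 - 134)² = (2*(-25*(-4))²*(1 - 25*(-4))/5 - 134)² = ((⅖)*100²*(1 + 100) - 134)² = ((⅖)*10000*101 - 134)² = (404000 - 134)² = 403866² = 163107745956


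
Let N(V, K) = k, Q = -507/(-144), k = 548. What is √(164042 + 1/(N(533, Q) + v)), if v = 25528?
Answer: √27885408379167/13038 ≈ 405.02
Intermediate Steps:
Q = 169/48 (Q = -507*(-1/144) = 169/48 ≈ 3.5208)
N(V, K) = 548
√(164042 + 1/(N(533, Q) + v)) = √(164042 + 1/(548 + 25528)) = √(164042 + 1/26076) = √(4277559193/26076) = √27885408379167/13038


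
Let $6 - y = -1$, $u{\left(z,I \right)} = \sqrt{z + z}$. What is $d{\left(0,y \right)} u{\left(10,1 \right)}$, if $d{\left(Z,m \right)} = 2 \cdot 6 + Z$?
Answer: $24 \sqrt{5} \approx 53.666$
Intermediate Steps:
$u{\left(z,I \right)} = \sqrt{2} \sqrt{z}$ ($u{\left(z,I \right)} = \sqrt{2 z} = \sqrt{2} \sqrt{z}$)
$y = 7$ ($y = 6 - -1 = 6 + 1 = 7$)
$d{\left(Z,m \right)} = 12 + Z$
$d{\left(0,y \right)} u{\left(10,1 \right)} = \left(12 + 0\right) \sqrt{2} \sqrt{10} = 12 \cdot 2 \sqrt{5} = 24 \sqrt{5}$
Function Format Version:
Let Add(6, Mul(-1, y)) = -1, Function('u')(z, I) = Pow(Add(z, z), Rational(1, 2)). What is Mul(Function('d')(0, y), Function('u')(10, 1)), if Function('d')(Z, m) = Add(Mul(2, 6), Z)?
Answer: Mul(24, Pow(5, Rational(1, 2))) ≈ 53.666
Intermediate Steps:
Function('u')(z, I) = Mul(Pow(2, Rational(1, 2)), Pow(z, Rational(1, 2))) (Function('u')(z, I) = Pow(Mul(2, z), Rational(1, 2)) = Mul(Pow(2, Rational(1, 2)), Pow(z, Rational(1, 2))))
y = 7 (y = Add(6, Mul(-1, -1)) = Add(6, 1) = 7)
Function('d')(Z, m) = Add(12, Z)
Mul(Function('d')(0, y), Function('u')(10, 1)) = Mul(Add(12, 0), Mul(Pow(2, Rational(1, 2)), Pow(10, Rational(1, 2)))) = Mul(12, Mul(2, Pow(5, Rational(1, 2)))) = Mul(24, Pow(5, Rational(1, 2)))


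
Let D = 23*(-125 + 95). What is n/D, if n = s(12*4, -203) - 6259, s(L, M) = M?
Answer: 1077/115 ≈ 9.3652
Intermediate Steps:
n = -6462 (n = -203 - 6259 = -6462)
D = -690 (D = 23*(-30) = -690)
n/D = -6462/(-690) = -6462*(-1/690) = 1077/115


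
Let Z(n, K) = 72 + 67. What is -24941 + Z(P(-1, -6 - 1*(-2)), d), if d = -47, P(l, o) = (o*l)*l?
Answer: -24802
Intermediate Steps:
P(l, o) = o*l² (P(l, o) = (l*o)*l = o*l²)
Z(n, K) = 139
-24941 + Z(P(-1, -6 - 1*(-2)), d) = -24941 + 139 = -24802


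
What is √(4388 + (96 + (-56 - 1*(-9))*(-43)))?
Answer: √6505 ≈ 80.654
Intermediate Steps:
√(4388 + (96 + (-56 - 1*(-9))*(-43))) = √(4388 + (96 + (-56 + 9)*(-43))) = √(4388 + (96 - 47*(-43))) = √(4388 + (96 + 2021)) = √(4388 + 2117) = √6505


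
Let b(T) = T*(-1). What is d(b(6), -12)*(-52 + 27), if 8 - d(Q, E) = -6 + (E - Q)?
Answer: -500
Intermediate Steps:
b(T) = -T
d(Q, E) = 14 + Q - E (d(Q, E) = 8 - (-6 + (E - Q)) = 8 - (-6 + E - Q) = 8 + (6 + Q - E) = 14 + Q - E)
d(b(6), -12)*(-52 + 27) = (14 - 1*6 - 1*(-12))*(-52 + 27) = (14 - 6 + 12)*(-25) = 20*(-25) = -500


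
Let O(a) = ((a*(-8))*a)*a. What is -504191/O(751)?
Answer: 504191/3388518008 ≈ 0.00014879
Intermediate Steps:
O(a) = -8*a³ (O(a) = ((-8*a)*a)*a = (-8*a²)*a = -8*a³)
-504191/O(751) = -504191/((-8*751³)) = -504191/((-8*423564751)) = -504191/(-3388518008) = -504191*(-1/3388518008) = 504191/3388518008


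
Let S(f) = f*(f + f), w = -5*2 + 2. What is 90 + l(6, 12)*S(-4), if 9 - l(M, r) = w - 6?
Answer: 826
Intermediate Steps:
w = -8 (w = -10 + 2 = -8)
S(f) = 2*f² (S(f) = f*(2*f) = 2*f²)
l(M, r) = 23 (l(M, r) = 9 - (-8 - 6) = 9 - 1*(-14) = 9 + 14 = 23)
90 + l(6, 12)*S(-4) = 90 + 23*(2*(-4)²) = 90 + 23*(2*16) = 90 + 23*32 = 90 + 736 = 826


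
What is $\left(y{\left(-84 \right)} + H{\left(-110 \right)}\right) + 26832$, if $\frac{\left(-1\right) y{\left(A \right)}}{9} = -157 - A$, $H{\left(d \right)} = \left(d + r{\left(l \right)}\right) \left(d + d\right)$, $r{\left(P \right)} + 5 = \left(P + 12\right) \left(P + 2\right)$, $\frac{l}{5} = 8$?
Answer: $-427691$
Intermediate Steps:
$l = 40$ ($l = 5 \cdot 8 = 40$)
$r{\left(P \right)} = -5 + \left(2 + P\right) \left(12 + P\right)$ ($r{\left(P \right)} = -5 + \left(P + 12\right) \left(P + 2\right) = -5 + \left(12 + P\right) \left(2 + P\right) = -5 + \left(2 + P\right) \left(12 + P\right)$)
$H{\left(d \right)} = 2 d \left(2179 + d\right)$ ($H{\left(d \right)} = \left(d + \left(19 + 40^{2} + 14 \cdot 40\right)\right) \left(d + d\right) = \left(d + \left(19 + 1600 + 560\right)\right) 2 d = \left(d + 2179\right) 2 d = \left(2179 + d\right) 2 d = 2 d \left(2179 + d\right)$)
$y{\left(A \right)} = 1413 + 9 A$ ($y{\left(A \right)} = - 9 \left(-157 - A\right) = 1413 + 9 A$)
$\left(y{\left(-84 \right)} + H{\left(-110 \right)}\right) + 26832 = \left(\left(1413 + 9 \left(-84\right)\right) + 2 \left(-110\right) \left(2179 - 110\right)\right) + 26832 = \left(\left(1413 - 756\right) + 2 \left(-110\right) 2069\right) + 26832 = \left(657 - 455180\right) + 26832 = -454523 + 26832 = -427691$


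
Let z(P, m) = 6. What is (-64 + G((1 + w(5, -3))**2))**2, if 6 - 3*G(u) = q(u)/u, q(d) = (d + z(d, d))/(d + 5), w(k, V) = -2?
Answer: 1261129/324 ≈ 3892.4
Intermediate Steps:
q(d) = (6 + d)/(5 + d) (q(d) = (d + 6)/(d + 5) = (6 + d)/(5 + d))
G(u) = 2 - (6 + u)/(3*u*(5 + u)) (G(u) = 2 - (6 + u)/(5 + u)/(3*u) = 2 - (6 + u)/(3*u*(5 + u)))
(-64 + G((1 + w(5, -3))**2))**2 = (-64 + (-6 - (1 - 2)**2 + 6*(1 - 2)**2*(5 + (1 - 2)**2))/(3*((1 - 2)**2)*(5 + (1 - 2)**2)))**2 = (-64 + (-6 - 1*(-1)**2 + 6*(-1)**2*(5 + (-1)**2))/(3*((-1)**2)*(5 + (-1)**2)))**2 = (-64 + (1/3)*(-6 - 1*1 + 6*1*(5 + 1))/(1*(5 + 1)))**2 = (-64 + (1/3)*1*(-6 - 1 + 6*1*6)/6)**2 = (-64 + (1/3)*1*(1/6)*(-6 - 1 + 36))**2 = (-64 + (1/3)*1*(1/6)*29)**2 = (-64 + 29/18)**2 = (-1123/18)**2 = 1261129/324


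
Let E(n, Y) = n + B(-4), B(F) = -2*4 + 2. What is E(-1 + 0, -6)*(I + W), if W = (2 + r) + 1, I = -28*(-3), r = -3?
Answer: -588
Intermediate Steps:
B(F) = -6 (B(F) = -8 + 2 = -6)
I = 84
W = 0 (W = (2 - 3) + 1 = -1 + 1 = 0)
E(n, Y) = -6 + n (E(n, Y) = n - 6 = -6 + n)
E(-1 + 0, -6)*(I + W) = (-6 + (-1 + 0))*(84 + 0) = (-6 - 1)*84 = -7*84 = -588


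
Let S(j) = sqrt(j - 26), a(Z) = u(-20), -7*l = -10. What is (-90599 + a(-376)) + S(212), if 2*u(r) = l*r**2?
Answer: -632193/7 + sqrt(186) ≈ -90300.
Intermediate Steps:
l = 10/7 (l = -1/7*(-10) = 10/7 ≈ 1.4286)
u(r) = 5*r**2/7 (u(r) = (10*r**2/7)/2 = 5*r**2/7)
a(Z) = 2000/7 (a(Z) = (5/7)*(-20)**2 = (5/7)*400 = 2000/7)
S(j) = sqrt(-26 + j)
(-90599 + a(-376)) + S(212) = (-90599 + 2000/7) + sqrt(-26 + 212) = -632193/7 + sqrt(186)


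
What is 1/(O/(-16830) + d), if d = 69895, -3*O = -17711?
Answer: 50490/3528980839 ≈ 1.4307e-5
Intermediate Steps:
O = 17711/3 (O = -1/3*(-17711) = 17711/3 ≈ 5903.7)
1/(O/(-16830) + d) = 1/((17711/3)/(-16830) + 69895) = 1/((17711/3)*(-1/16830) + 69895) = 1/(-17711/50490 + 69895) = 1/(3528980839/50490) = 50490/3528980839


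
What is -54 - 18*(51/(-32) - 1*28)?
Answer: 7659/16 ≈ 478.69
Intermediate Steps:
-54 - 18*(51/(-32) - 1*28) = -54 - 18*(51*(-1/32) - 28) = -54 - 18*(-51/32 - 28) = -54 - 18*(-947/32) = -54 + 8523/16 = 7659/16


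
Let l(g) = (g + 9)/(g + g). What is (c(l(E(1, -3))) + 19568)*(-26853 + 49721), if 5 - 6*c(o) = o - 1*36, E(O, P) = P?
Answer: 447641100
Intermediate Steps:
l(g) = (9 + g)/(2*g) (l(g) = (9 + g)/((2*g)) = (9 + g)*(1/(2*g)) = (9 + g)/(2*g))
c(o) = 41/6 - o/6 (c(o) = ⅚ - (o - 1*36)/6 = ⅚ - (o - 36)/6 = ⅚ - (-36 + o)/6 = ⅚ + (6 - o/6) = 41/6 - o/6)
(c(l(E(1, -3))) + 19568)*(-26853 + 49721) = ((41/6 - (9 - 3)/(12*(-3))) + 19568)*(-26853 + 49721) = ((41/6 - (-1)*6/(12*3)) + 19568)*22868 = ((41/6 - ⅙*(-1)) + 19568)*22868 = ((41/6 + ⅙) + 19568)*22868 = (7 + 19568)*22868 = 19575*22868 = 447641100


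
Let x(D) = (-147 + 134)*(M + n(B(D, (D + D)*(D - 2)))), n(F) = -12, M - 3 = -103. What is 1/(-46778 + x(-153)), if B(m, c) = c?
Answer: -1/45322 ≈ -2.2064e-5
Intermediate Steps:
M = -100 (M = 3 - 103 = -100)
x(D) = 1456 (x(D) = (-147 + 134)*(-100 - 12) = -13*(-112) = 1456)
1/(-46778 + x(-153)) = 1/(-46778 + 1456) = 1/(-45322) = -1/45322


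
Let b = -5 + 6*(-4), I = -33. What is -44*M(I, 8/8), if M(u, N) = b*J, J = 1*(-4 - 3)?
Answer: -8932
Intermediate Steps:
b = -29 (b = -5 - 24 = -29)
J = -7 (J = 1*(-7) = -7)
M(u, N) = 203 (M(u, N) = -29*(-7) = 203)
-44*M(I, 8/8) = -44*203 = -8932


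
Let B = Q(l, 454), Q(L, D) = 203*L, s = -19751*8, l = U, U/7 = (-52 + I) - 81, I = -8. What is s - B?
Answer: 42353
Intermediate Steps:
U = -987 (U = 7*((-52 - 8) - 81) = 7*(-60 - 81) = 7*(-141) = -987)
l = -987
s = -158008
B = -200361 (B = 203*(-987) = -200361)
s - B = -158008 - 1*(-200361) = -158008 + 200361 = 42353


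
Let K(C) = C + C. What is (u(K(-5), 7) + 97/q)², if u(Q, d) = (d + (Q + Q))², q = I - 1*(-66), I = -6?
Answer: 104796169/3600 ≈ 29110.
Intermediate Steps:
K(C) = 2*C
q = 60 (q = -6 - 1*(-66) = -6 + 66 = 60)
u(Q, d) = (d + 2*Q)²
(u(K(-5), 7) + 97/q)² = ((7 + 2*(2*(-5)))² + 97/60)² = ((7 + 2*(-10))² + 97*(1/60))² = ((7 - 20)² + 97/60)² = ((-13)² + 97/60)² = (169 + 97/60)² = (10237/60)² = 104796169/3600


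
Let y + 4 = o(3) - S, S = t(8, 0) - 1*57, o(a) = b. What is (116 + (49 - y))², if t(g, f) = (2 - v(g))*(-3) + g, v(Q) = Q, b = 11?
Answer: 16129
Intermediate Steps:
o(a) = 11
t(g, f) = -6 + 4*g (t(g, f) = (2 - g)*(-3) + g = (-6 + 3*g) + g = -6 + 4*g)
S = -31 (S = (-6 + 4*8) - 1*57 = (-6 + 32) - 57 = 26 - 57 = -31)
y = 38 (y = -4 + (11 - 1*(-31)) = -4 + (11 + 31) = -4 + 42 = 38)
(116 + (49 - y))² = (116 + (49 - 1*38))² = (116 + (49 - 38))² = (116 + 11)² = 127² = 16129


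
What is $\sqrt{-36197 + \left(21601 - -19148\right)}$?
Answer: $2 \sqrt{1138} \approx 67.469$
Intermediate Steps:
$\sqrt{-36197 + \left(21601 - -19148\right)} = \sqrt{-36197 + \left(21601 + 19148\right)} = \sqrt{-36197 + 40749} = \sqrt{4552} = 2 \sqrt{1138}$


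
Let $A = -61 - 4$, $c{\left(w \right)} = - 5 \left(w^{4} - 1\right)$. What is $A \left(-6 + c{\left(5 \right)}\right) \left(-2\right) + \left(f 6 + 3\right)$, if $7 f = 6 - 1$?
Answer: $- \frac{2844609}{7} \approx -4.0637 \cdot 10^{5}$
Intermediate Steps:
$f = \frac{5}{7}$ ($f = \frac{6 - 1}{7} = \frac{1}{7} \cdot 5 = \frac{5}{7} \approx 0.71429$)
$c{\left(w \right)} = 5 - 5 w^{4}$ ($c{\left(w \right)} = - 5 \left(-1 + w^{4}\right) = 5 - 5 w^{4}$)
$A = -65$ ($A = -61 - 4 = -65$)
$A \left(-6 + c{\left(5 \right)}\right) \left(-2\right) + \left(f 6 + 3\right) = - 65 \left(-6 + \left(5 - 5 \cdot 5^{4}\right)\right) \left(-2\right) + \left(\frac{5}{7} \cdot 6 + 3\right) = - 65 \left(-6 + \left(5 - 3125\right)\right) \left(-2\right) + \left(\frac{30}{7} + 3\right) = - 65 \left(-6 + \left(5 - 3125\right)\right) \left(-2\right) + \frac{51}{7} = - 65 \left(-6 - 3120\right) \left(-2\right) + \frac{51}{7} = - 65 \left(\left(-3126\right) \left(-2\right)\right) + \frac{51}{7} = \left(-65\right) 6252 + \frac{51}{7} = -406380 + \frac{51}{7} = - \frac{2844609}{7}$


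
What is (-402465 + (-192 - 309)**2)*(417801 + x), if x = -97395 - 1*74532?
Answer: -37241059536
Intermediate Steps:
x = -171927 (x = -97395 - 74532 = -171927)
(-402465 + (-192 - 309)**2)*(417801 + x) = (-402465 + (-192 - 309)**2)*(417801 - 171927) = (-402465 + (-501)**2)*245874 = (-402465 + 251001)*245874 = -151464*245874 = -37241059536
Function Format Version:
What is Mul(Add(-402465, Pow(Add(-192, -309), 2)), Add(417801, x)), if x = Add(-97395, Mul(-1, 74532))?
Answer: -37241059536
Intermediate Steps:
x = -171927 (x = Add(-97395, -74532) = -171927)
Mul(Add(-402465, Pow(Add(-192, -309), 2)), Add(417801, x)) = Mul(Add(-402465, Pow(Add(-192, -309), 2)), Add(417801, -171927)) = Mul(Add(-402465, Pow(-501, 2)), 245874) = Mul(Add(-402465, 251001), 245874) = Mul(-151464, 245874) = -37241059536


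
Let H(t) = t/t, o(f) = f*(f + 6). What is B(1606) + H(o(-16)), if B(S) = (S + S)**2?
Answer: 10316945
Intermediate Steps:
o(f) = f*(6 + f)
H(t) = 1
B(S) = 4*S**2 (B(S) = (2*S)**2 = 4*S**2)
B(1606) + H(o(-16)) = 4*1606**2 + 1 = 4*2579236 + 1 = 10316944 + 1 = 10316945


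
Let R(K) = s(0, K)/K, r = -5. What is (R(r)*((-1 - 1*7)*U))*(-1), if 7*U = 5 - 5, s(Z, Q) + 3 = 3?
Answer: 0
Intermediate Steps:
s(Z, Q) = 0 (s(Z, Q) = -3 + 3 = 0)
U = 0 (U = (5 - 5)/7 = (⅐)*0 = 0)
R(K) = 0 (R(K) = 0/K = 0)
(R(r)*((-1 - 1*7)*U))*(-1) = (0*((-1 - 1*7)*0))*(-1) = (0*((-1 - 7)*0))*(-1) = (0*(-8*0))*(-1) = (0*0)*(-1) = 0*(-1) = 0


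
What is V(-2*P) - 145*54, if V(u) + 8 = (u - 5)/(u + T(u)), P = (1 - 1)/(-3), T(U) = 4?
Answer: -31357/4 ≈ -7839.3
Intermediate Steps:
P = 0 (P = 0*(-1/3) = 0)
V(u) = -8 + (-5 + u)/(4 + u) (V(u) = -8 + (u - 5)/(u + 4) = -8 + (-5 + u)/(4 + u))
V(-2*P) - 145*54 = (-37 - (-14)*0)/(4 - 2*0) - 145*54 = (-37 - 7*0)/(4 + 0) - 7830 = (-37 + 0)/4 - 7830 = (1/4)*(-37) - 7830 = -37/4 - 7830 = -31357/4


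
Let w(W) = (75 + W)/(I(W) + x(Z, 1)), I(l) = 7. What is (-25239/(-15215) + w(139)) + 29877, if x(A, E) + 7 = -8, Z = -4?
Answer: 10149649/340 ≈ 29852.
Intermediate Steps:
x(A, E) = -15 (x(A, E) = -7 - 8 = -15)
w(W) = -75/8 - W/8 (w(W) = (75 + W)/(7 - 15) = (75 + W)/(-8) = (75 + W)*(-⅛) = -75/8 - W/8)
(-25239/(-15215) + w(139)) + 29877 = (-25239/(-15215) + (-75/8 - ⅛*139)) + 29877 = (-25239*(-1/15215) + (-75/8 - 139/8)) + 29877 = (141/85 - 107/4) + 29877 = -8531/340 + 29877 = 10149649/340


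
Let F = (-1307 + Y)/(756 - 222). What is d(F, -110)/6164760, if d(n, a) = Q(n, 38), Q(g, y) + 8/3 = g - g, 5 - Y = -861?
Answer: -1/2311785 ≈ -4.3257e-7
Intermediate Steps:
Y = 866 (Y = 5 - 1*(-861) = 5 + 861 = 866)
F = -147/178 (F = (-1307 + 866)/(756 - 222) = -441/534 = -441*1/534 = -147/178 ≈ -0.82584)
Q(g, y) = -8/3 (Q(g, y) = -8/3 + (g - g) = -8/3 + 0 = -8/3)
d(n, a) = -8/3
d(F, -110)/6164760 = -8/3/6164760 = -8/3*1/6164760 = -1/2311785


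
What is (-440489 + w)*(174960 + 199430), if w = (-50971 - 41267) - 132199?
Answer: -248941645140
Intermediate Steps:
w = -224437 (w = -92238 - 132199 = -224437)
(-440489 + w)*(174960 + 199430) = (-440489 - 224437)*(174960 + 199430) = -664926*374390 = -248941645140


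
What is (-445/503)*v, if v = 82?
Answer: -36490/503 ≈ -72.545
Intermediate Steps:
(-445/503)*v = -445/503*82 = -36490/503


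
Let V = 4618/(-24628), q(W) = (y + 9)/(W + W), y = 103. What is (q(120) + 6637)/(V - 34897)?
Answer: -1226006468/6445859505 ≈ -0.19020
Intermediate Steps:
q(W) = 56/W (q(W) = (103 + 9)/(W + W) = 112/((2*W)) = 112*(1/(2*W)) = 56/W)
V = -2309/12314 (V = 4618*(-1/24628) = -2309/12314 ≈ -0.18751)
(q(120) + 6637)/(V - 34897) = (56/120 + 6637)/(-2309/12314 - 34897) = (56*(1/120) + 6637)/(-429723967/12314) = (7/15 + 6637)*(-12314/429723967) = (99562/15)*(-12314/429723967) = -1226006468/6445859505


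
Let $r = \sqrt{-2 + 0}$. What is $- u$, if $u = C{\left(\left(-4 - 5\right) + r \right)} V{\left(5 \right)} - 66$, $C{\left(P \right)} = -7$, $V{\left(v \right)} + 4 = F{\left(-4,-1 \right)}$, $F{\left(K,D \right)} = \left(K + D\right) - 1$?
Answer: $-4$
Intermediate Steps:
$F{\left(K,D \right)} = -1 + D + K$ ($F{\left(K,D \right)} = \left(D + K\right) - 1 = -1 + D + K$)
$r = i \sqrt{2}$ ($r = \sqrt{-2} = i \sqrt{2} \approx 1.4142 i$)
$V{\left(v \right)} = -10$ ($V{\left(v \right)} = -4 - 6 = -10$)
$u = 4$ ($u = \left(-7\right) \left(-10\right) - 66 = 70 - 66 = 4$)
$- u = \left(-1\right) 4 = -4$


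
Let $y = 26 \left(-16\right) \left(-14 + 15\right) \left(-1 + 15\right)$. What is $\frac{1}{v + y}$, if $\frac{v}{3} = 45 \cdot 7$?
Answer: $- \frac{1}{4879} \approx -0.00020496$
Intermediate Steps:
$v = 945$ ($v = 3 \cdot 45 \cdot 7 = 3 \cdot 315 = 945$)
$y = -5824$ ($y = - 416 \cdot 1 \cdot 14 = \left(-416\right) 14 = -5824$)
$\frac{1}{v + y} = \frac{1}{945 - 5824} = \frac{1}{-4879} = - \frac{1}{4879}$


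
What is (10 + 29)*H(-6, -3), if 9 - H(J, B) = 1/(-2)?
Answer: 741/2 ≈ 370.50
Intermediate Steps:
H(J, B) = 19/2 (H(J, B) = 9 - 1/(-2) = 9 - 1*(-½) = 9 + ½ = 19/2)
(10 + 29)*H(-6, -3) = (10 + 29)*(19/2) = 39*(19/2) = 741/2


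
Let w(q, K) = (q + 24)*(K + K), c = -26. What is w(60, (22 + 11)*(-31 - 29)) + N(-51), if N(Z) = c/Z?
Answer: -16964614/51 ≈ -3.3264e+5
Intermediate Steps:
w(q, K) = 2*K*(24 + q) (w(q, K) = (24 + q)*(2*K) = 2*K*(24 + q))
N(Z) = -26/Z
w(60, (22 + 11)*(-31 - 29)) + N(-51) = 2*((22 + 11)*(-31 - 29))*(24 + 60) - 26/(-51) = 2*(33*(-60))*84 - 26*(-1/51) = 2*(-1980)*84 + 26/51 = -332640 + 26/51 = -16964614/51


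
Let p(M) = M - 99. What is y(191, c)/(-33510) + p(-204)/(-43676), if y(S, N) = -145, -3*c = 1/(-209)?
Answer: 1648655/146358276 ≈ 0.011265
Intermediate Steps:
c = 1/627 (c = -⅓/(-209) = -⅓*(-1/209) = 1/627 ≈ 0.0015949)
p(M) = -99 + M
y(191, c)/(-33510) + p(-204)/(-43676) = -145/(-33510) + (-99 - 204)/(-43676) = -145*(-1/33510) - 303*(-1/43676) = 29/6702 + 303/43676 = 1648655/146358276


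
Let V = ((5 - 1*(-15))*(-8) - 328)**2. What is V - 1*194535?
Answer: 43609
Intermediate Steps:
V = 238144 (V = ((5 + 15)*(-8) - 328)**2 = (20*(-8) - 328)**2 = (-160 - 328)**2 = (-488)**2 = 238144)
V - 1*194535 = 238144 - 1*194535 = 238144 - 194535 = 43609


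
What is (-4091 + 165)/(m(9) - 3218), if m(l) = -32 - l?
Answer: 3926/3259 ≈ 1.2047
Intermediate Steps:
(-4091 + 165)/(m(9) - 3218) = (-4091 + 165)/((-32 - 1*9) - 3218) = -3926/((-32 - 9) - 3218) = -3926/(-41 - 3218) = -3926/(-3259) = -3926*(-1/3259) = 3926/3259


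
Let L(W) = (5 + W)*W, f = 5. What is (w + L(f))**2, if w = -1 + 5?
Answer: 2916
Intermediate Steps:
w = 4
L(W) = W*(5 + W)
(w + L(f))**2 = (4 + 5*(5 + 5))**2 = (4 + 5*10)**2 = (4 + 50)**2 = 54**2 = 2916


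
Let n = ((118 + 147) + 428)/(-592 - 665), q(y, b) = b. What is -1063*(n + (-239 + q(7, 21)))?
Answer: 97342099/419 ≈ 2.3232e+5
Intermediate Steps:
n = -231/419 (n = (265 + 428)/(-1257) = 693*(-1/1257) = -231/419 ≈ -0.55131)
-1063*(n + (-239 + q(7, 21))) = -1063*(-231/419 + (-239 + 21)) = -1063*(-231/419 - 218) = -1063*(-91573/419) = 97342099/419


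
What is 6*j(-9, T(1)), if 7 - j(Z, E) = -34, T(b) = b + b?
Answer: 246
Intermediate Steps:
T(b) = 2*b
j(Z, E) = 41 (j(Z, E) = 7 - 1*(-34) = 7 + 34 = 41)
6*j(-9, T(1)) = 6*41 = 246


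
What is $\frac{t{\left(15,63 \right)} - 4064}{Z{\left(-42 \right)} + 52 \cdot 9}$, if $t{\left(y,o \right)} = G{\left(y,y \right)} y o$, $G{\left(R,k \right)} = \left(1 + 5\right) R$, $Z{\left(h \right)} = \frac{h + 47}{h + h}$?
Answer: $\frac{6802824}{39307} \approx 173.07$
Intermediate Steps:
$Z{\left(h \right)} = \frac{47 + h}{2 h}$
$G{\left(R,k \right)} = 6 R$
$t{\left(y,o \right)} = 6 o y^{2}$ ($t{\left(y,o \right)} = 6 y y o = 6 y^{2} o = 6 o y^{2}$)
$\frac{t{\left(15,63 \right)} - 4064}{Z{\left(-42 \right)} + 52 \cdot 9} = \frac{6 \cdot 63 \cdot 15^{2} - 4064}{\frac{47 - 42}{2 \left(-42\right)} + 52 \cdot 9} = \frac{6 \cdot 63 \cdot 225 - 4064}{\frac{1}{2} \left(- \frac{1}{42}\right) 5 + 468} = \frac{85050 - 4064}{- \frac{5}{84} + 468} = \frac{80986}{\frac{39307}{84}} = 80986 \cdot \frac{84}{39307} = \frac{6802824}{39307}$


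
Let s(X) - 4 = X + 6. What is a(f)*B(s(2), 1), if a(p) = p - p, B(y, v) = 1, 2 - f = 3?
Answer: 0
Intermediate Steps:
f = -1 (f = 2 - 1*3 = 2 - 3 = -1)
s(X) = 10 + X (s(X) = 4 + (X + 6) = 4 + (6 + X) = 10 + X)
a(p) = 0
a(f)*B(s(2), 1) = 0*1 = 0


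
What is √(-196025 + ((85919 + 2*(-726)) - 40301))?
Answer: I*√151859 ≈ 389.69*I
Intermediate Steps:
√(-196025 + ((85919 + 2*(-726)) - 40301)) = √(-196025 + ((85919 - 1452) - 40301)) = √(-196025 + (84467 - 40301)) = √(-196025 + 44166) = √(-151859) = I*√151859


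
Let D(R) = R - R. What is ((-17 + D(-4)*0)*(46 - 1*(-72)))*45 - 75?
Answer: -90345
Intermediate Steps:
D(R) = 0
((-17 + D(-4)*0)*(46 - 1*(-72)))*45 - 75 = ((-17 + 0*0)*(46 - 1*(-72)))*45 - 75 = ((-17 + 0)*(46 + 72))*45 - 75 = -17*118*45 - 75 = -2006*45 - 75 = -90270 - 75 = -90345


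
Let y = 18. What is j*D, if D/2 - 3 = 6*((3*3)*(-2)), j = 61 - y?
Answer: -9030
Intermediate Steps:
j = 43 (j = 61 - 1*18 = 61 - 18 = 43)
D = -210 (D = 6 + 2*(6*((3*3)*(-2))) = 6 + 2*(6*(9*(-2))) = 6 + 2*(6*(-18)) = 6 + 2*(-108) = 6 - 216 = -210)
j*D = 43*(-210) = -9030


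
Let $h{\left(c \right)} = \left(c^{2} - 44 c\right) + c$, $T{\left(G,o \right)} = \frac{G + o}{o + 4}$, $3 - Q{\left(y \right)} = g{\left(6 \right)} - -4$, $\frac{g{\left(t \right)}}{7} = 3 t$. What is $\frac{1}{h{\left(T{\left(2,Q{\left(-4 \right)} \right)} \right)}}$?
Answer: $- \frac{15129}{645500} \approx -0.023438$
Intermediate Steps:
$g{\left(t \right)} = 21 t$ ($g{\left(t \right)} = 7 \cdot 3 t = 21 t$)
$Q{\left(y \right)} = -127$ ($Q{\left(y \right)} = 3 - \left(21 \cdot 6 - -4\right) = 3 - \left(126 + 4\right) = 3 - 130 = -127$)
$T{\left(G,o \right)} = \frac{G + o}{4 + o}$
$h{\left(c \right)} = c^{2} - 43 c$
$\frac{1}{h{\left(T{\left(2,Q{\left(-4 \right)} \right)} \right)}} = \frac{1}{\frac{2 - 127}{4 - 127} \left(-43 + \frac{2 - 127}{4 - 127}\right)} = \frac{1}{\frac{1}{-123} \left(-125\right) \left(-43 + \frac{1}{-123} \left(-125\right)\right)} = \frac{1}{\left(- \frac{1}{123}\right) \left(-125\right) \left(-43 - - \frac{125}{123}\right)} = \frac{1}{\frac{125}{123} \left(-43 + \frac{125}{123}\right)} = \frac{1}{\frac{125}{123} \left(- \frac{5164}{123}\right)} = \frac{1}{- \frac{645500}{15129}} = - \frac{15129}{645500}$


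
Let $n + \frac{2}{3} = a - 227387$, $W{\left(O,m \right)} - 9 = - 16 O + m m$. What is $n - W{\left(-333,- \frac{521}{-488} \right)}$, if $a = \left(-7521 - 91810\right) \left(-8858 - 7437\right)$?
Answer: $\frac{1156212400381261}{714432} \approx 1.6184 \cdot 10^{9}$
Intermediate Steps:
$a = 1618598645$ ($a = \left(-99331\right) \left(-16295\right) = 1618598645$)
$W{\left(O,m \right)} = 9 + m^{2} - 16 O$ ($W{\left(O,m \right)} = 9 - \left(16 O - m m\right) = 9 - \left(- m^{2} + 16 O\right) = 9 + m^{2} - 16 O$)
$n = \frac{4855113772}{3}$ ($n = - \frac{2}{3} + \left(1618598645 - 227387\right) = - \frac{2}{3} + 1618371258 = \frac{4855113772}{3} \approx 1.6184 \cdot 10^{9}$)
$n - W{\left(-333,- \frac{521}{-488} \right)} = \frac{4855113772}{3} - \left(9 + \left(- \frac{521}{-488}\right)^{2} - -5328\right) = \frac{4855113772}{3} - \left(9 + \left(\left(-521\right) \left(- \frac{1}{488}\right)\right)^{2} + 5328\right) = \frac{4855113772}{3} - \left(9 + \left(\frac{521}{488}\right)^{2} + 5328\right) = \frac{4855113772}{3} - \left(9 + \frac{271441}{238144} + 5328\right) = \frac{4855113772}{3} - \frac{1271245969}{238144} = \frac{1156212400381261}{714432}$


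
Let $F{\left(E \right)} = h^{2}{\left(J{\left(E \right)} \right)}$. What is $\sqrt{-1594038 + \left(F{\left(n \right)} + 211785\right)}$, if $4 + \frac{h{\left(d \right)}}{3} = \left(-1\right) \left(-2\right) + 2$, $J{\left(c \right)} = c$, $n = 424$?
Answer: $i \sqrt{1382253} \approx 1175.7 i$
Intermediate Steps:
$h{\left(d \right)} = 0$ ($h{\left(d \right)} = -12 + 3 \left(\left(-1\right) \left(-2\right) + 2\right) = -12 + 3 \left(2 + 2\right) = -12 + 3 \cdot 4 = -12 + 12 = 0$)
$F{\left(E \right)} = 0$ ($F{\left(E \right)} = 0^{2} = 0$)
$\sqrt{-1594038 + \left(F{\left(n \right)} + 211785\right)} = \sqrt{-1594038 + \left(0 + 211785\right)} = \sqrt{-1594038 + 211785} = \sqrt{-1382253} = i \sqrt{1382253}$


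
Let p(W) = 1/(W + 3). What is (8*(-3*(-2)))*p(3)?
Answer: 8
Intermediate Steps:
p(W) = 1/(3 + W)
(8*(-3*(-2)))*p(3) = (8*(-3*(-2)))/(3 + 3) = (8*6)/6 = 48*(⅙) = 8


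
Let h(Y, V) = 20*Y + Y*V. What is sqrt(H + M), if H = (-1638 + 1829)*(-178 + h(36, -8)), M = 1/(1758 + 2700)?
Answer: sqrt(964155791154)/4458 ≈ 220.26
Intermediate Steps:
h(Y, V) = 20*Y + V*Y
M = 1/4458 ≈ 0.00022432
H = 48514 (H = (-1638 + 1829)*(-178 + 36*(20 - 8)) = 191*(-178 + 36*12) = 191*(-178 + 432) = 191*254 = 48514)
sqrt(H + M) = sqrt(48514 + 1/4458) = sqrt(216275413/4458) = sqrt(964155791154)/4458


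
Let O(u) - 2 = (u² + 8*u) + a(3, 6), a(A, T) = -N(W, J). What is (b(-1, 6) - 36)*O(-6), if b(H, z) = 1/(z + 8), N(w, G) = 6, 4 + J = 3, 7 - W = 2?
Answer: 4024/7 ≈ 574.86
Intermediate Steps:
W = 5 (W = 7 - 1*2 = 7 - 2 = 5)
J = -1 (J = -4 + 3 = -1)
a(A, T) = -6 (a(A, T) = -1*6 = -6)
O(u) = -4 + u² + 8*u (O(u) = 2 + ((u² + 8*u) - 6) = 2 + (-6 + u² + 8*u) = -4 + u² + 8*u)
b(H, z) = 1/(8 + z)
(b(-1, 6) - 36)*O(-6) = (1/(8 + 6) - 36)*(-4 + (-6)² + 8*(-6)) = (1/14 - 36)*(-4 + 36 - 48) = (1/14 - 36)*(-16) = -503/14*(-16) = 4024/7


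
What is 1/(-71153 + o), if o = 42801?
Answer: -1/28352 ≈ -3.5271e-5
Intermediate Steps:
1/(-71153 + o) = 1/(-71153 + 42801) = 1/(-28352) = -1/28352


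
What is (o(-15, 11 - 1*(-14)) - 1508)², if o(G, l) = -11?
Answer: 2307361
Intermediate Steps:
(o(-15, 11 - 1*(-14)) - 1508)² = (-11 - 1508)² = (-1519)² = 2307361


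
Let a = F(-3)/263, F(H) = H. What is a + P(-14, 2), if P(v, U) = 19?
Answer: 4994/263 ≈ 18.989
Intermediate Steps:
a = -3/263 ≈ -0.011407
a + P(-14, 2) = -3/263 + 19 = 4994/263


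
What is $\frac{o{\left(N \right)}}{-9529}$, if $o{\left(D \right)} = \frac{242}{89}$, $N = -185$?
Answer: $- \frac{242}{848081} \approx -0.00028535$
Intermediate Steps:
$o{\left(D \right)} = \frac{242}{89}$ ($o{\left(D \right)} = 242 \cdot \frac{1}{89} = \frac{242}{89}$)
$\frac{o{\left(N \right)}}{-9529} = \frac{242}{89 \left(-9529\right)} = \frac{242}{89} \left(- \frac{1}{9529}\right) = - \frac{242}{848081}$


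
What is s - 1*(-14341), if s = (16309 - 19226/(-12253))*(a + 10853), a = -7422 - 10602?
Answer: -1432973032640/12253 ≈ -1.1695e+8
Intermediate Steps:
a = -18024
s = -1433148752913/12253 (s = (16309 - 19226/(-12253))*(-18024 + 10853) = (16309 - 19226*(-1/12253))*(-7171) = (16309 + 19226/12253)*(-7171) = (199853403/12253)*(-7171) = -1433148752913/12253 ≈ -1.1696e+8)
s - 1*(-14341) = -1433148752913/12253 - 1*(-14341) = -1433148752913/12253 + 14341 = -1432973032640/12253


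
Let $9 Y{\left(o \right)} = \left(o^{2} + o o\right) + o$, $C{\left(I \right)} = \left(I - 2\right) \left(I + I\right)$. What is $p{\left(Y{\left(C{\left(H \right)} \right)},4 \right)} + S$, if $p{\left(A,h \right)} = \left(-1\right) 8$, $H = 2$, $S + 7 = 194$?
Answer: $179$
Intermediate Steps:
$S = 187$ ($S = -7 + 194 = 187$)
$C{\left(I \right)} = 2 I \left(-2 + I\right)$ ($C{\left(I \right)} = \left(-2 + I\right) 2 I = 2 I \left(-2 + I\right)$)
$Y{\left(o \right)} = \frac{o}{9} + \frac{2 o^{2}}{9}$ ($Y{\left(o \right)} = \frac{\left(o^{2} + o o\right) + o}{9} = \frac{\left(o^{2} + o^{2}\right) + o}{9} = \frac{2 o^{2} + o}{9} = \frac{o + 2 o^{2}}{9} = \frac{o}{9} + \frac{2 o^{2}}{9}$)
$p{\left(A,h \right)} = -8$
$p{\left(Y{\left(C{\left(H \right)} \right)},4 \right)} + S = -8 + 187 = 179$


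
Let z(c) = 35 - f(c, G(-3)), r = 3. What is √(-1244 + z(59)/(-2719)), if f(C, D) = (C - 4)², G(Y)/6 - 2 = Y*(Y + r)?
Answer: 3*I*√1020968186/2719 ≈ 35.255*I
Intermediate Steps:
G(Y) = 12 + 6*Y*(3 + Y) (G(Y) = 12 + 6*(Y*(Y + 3)) = 12 + 6*(Y*(3 + Y)) = 12 + 6*Y*(3 + Y))
f(C, D) = (-4 + C)²
z(c) = 35 - (-4 + c)²
√(-1244 + z(59)/(-2719)) = √(-1244 + (35 - (-4 + 59)²)/(-2719)) = √(-1244 + (35 - 1*55²)*(-1/2719)) = √(-1244 + (35 - 1*3025)*(-1/2719)) = √(-1244 + (35 - 3025)*(-1/2719)) = √(-1244 - 2990*(-1/2719)) = √(-1244 + 2990/2719) = √(-3379446/2719) = 3*I*√1020968186/2719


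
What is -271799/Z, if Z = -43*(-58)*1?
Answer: -271799/2494 ≈ -108.98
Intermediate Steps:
Z = 2494 (Z = 2494*1 = 2494)
-271799/Z = -271799/2494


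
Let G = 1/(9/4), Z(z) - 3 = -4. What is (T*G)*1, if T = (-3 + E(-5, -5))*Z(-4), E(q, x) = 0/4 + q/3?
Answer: 56/27 ≈ 2.0741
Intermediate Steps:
Z(z) = -1 (Z(z) = 3 - 4 = -1)
G = 4/9 (G = 1/(9*(1/4)) = 1/(9/4) = 4/9 ≈ 0.44444)
E(q, x) = q/3 (E(q, x) = 0*(1/4) + q*(1/3) = 0 + q/3 = q/3)
T = 14/3 (T = (-3 + (1/3)*(-5))*(-1) = (-3 - 5/3)*(-1) = -14/3*(-1) = 14/3 ≈ 4.6667)
(T*G)*1 = ((14/3)*(4/9))*1 = (56/27)*1 = 56/27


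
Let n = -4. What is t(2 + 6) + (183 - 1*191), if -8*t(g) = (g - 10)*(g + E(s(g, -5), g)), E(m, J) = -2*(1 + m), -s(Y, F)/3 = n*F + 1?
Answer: 25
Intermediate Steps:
s(Y, F) = -3 + 12*F (s(Y, F) = -3*(-4*F + 1) = -3*(1 - 4*F) = -3 + 12*F)
E(m, J) = -2 - 2*m
t(g) = -(-10 + g)*(124 + g)/8 (t(g) = -(g - 10)*(g + (-2 - 2*(-3 + 12*(-5))))/8 = -(-10 + g)*(g + (-2 - 2*(-3 - 60)))/8 = -(-10 + g)*(g + (-2 - 2*(-63)))/8 = -(-10 + g)*(g + (-2 + 126))/8 = -(-10 + g)*(g + 124)/8 = -(-10 + g)*(124 + g)/8)
t(2 + 6) + (183 - 1*191) = (155 - 57*(2 + 6)/4 - (2 + 6)²/8) + (183 - 1*191) = (155 - 57/4*8 - ⅛*8²) + (183 - 191) = (155 - 114 - ⅛*64) - 8 = (155 - 114 - 8) - 8 = 33 - 8 = 25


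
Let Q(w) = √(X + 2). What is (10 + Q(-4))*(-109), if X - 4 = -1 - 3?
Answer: -1090 - 109*√2 ≈ -1244.1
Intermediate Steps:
X = 0 (X = 4 + (-1 - 3) = 4 - 4 = 0)
Q(w) = √2 (Q(w) = √(0 + 2) = √2)
(10 + Q(-4))*(-109) = (10 + √2)*(-109) = -1090 - 109*√2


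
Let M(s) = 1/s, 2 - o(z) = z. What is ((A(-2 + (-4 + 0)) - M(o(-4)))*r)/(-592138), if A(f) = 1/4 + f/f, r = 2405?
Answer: -31265/7105656 ≈ -0.0044000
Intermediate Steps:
A(f) = 5/4 (A(f) = 1*(¼) + 1 = ¼ + 1 = 5/4)
o(z) = 2 - z
((A(-2 + (-4 + 0)) - M(o(-4)))*r)/(-592138) = ((5/4 - 1/(2 - 1*(-4)))*2405)/(-592138) = ((5/4 - 1/(2 + 4))*2405)*(-1/592138) = ((5/4 - 1/6)*2405)*(-1/592138) = ((5/4 - 1*⅙)*2405)*(-1/592138) = ((5/4 - ⅙)*2405)*(-1/592138) = ((13/12)*2405)*(-1/592138) = (31265/12)*(-1/592138) = -31265/7105656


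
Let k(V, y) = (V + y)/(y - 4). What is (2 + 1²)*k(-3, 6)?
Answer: 9/2 ≈ 4.5000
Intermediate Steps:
k(V, y) = (V + y)/(-4 + y)
(2 + 1²)*k(-3, 6) = (2 + 1²)*((-3 + 6)/(-4 + 6)) = (2 + 1)*(3/2) = 3*((½)*3) = 3*(3/2) = 9/2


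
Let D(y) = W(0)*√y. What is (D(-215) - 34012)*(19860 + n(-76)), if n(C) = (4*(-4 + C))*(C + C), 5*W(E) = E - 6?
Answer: -2329822000 - 82200*I*√215 ≈ -2.3298e+9 - 1.2053e+6*I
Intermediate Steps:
W(E) = -6/5 + E/5 (W(E) = (E - 6)/5 = (-6 + E)/5 = -6/5 + E/5)
D(y) = -6*√y/5 (D(y) = (-6/5 + (⅕)*0)*√y = (-6/5 + 0)*√y = -6*√y/5)
n(C) = 2*C*(-16 + 4*C) (n(C) = (-16 + 4*C)*(2*C) = 2*C*(-16 + 4*C))
(D(-215) - 34012)*(19860 + n(-76)) = (-6*I*√215/5 - 34012)*(19860 + 8*(-76)*(-4 - 76)) = (-6*I*√215/5 - 34012)*(19860 + 8*(-76)*(-80)) = (-6*I*√215/5 - 34012)*(19860 + 48640) = (-34012 - 6*I*√215/5)*68500 = -2329822000 - 82200*I*√215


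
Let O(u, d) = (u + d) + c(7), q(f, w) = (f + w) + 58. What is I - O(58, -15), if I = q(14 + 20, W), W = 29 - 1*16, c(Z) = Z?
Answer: 55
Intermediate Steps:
W = 13 (W = 29 - 16 = 13)
q(f, w) = 58 + f + w
I = 105 (I = 58 + (14 + 20) + 13 = 58 + 34 + 13 = 105)
O(u, d) = 7 + d + u (O(u, d) = (u + d) + 7 = (d + u) + 7 = 7 + d + u)
I - O(58, -15) = 105 - (7 - 15 + 58) = 105 - 1*50 = 105 - 50 = 55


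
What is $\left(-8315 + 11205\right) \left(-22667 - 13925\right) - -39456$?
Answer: $-105711424$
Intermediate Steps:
$\left(-8315 + 11205\right) \left(-22667 - 13925\right) - -39456 = 2890 \left(-36592\right) + 39456 = -105750880 + 39456 = -105711424$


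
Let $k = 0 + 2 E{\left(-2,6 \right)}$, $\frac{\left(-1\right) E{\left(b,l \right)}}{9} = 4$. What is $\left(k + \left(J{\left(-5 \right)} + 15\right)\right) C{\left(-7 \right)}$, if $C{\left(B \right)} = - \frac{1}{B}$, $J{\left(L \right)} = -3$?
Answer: $- \frac{60}{7} \approx -8.5714$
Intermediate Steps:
$E{\left(b,l \right)} = -36$ ($E{\left(b,l \right)} = \left(-9\right) 4 = -36$)
$k = -72$ ($k = 0 + 2 \left(-36\right) = 0 - 72 = -72$)
$\left(k + \left(J{\left(-5 \right)} + 15\right)\right) C{\left(-7 \right)} = \left(-72 + \left(-3 + 15\right)\right) \left(- \frac{1}{-7}\right) = \left(-72 + 12\right) \left(\left(-1\right) \left(- \frac{1}{7}\right)\right) = \left(-60\right) \frac{1}{7} = - \frac{60}{7}$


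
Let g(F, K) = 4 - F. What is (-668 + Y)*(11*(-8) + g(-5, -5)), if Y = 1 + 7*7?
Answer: 48822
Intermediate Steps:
Y = 50 (Y = 1 + 49 = 50)
(-668 + Y)*(11*(-8) + g(-5, -5)) = (-668 + 50)*(11*(-8) + (4 - 1*(-5))) = -618*(-88 + (4 + 5)) = -618*(-88 + 9) = -618*(-79) = 48822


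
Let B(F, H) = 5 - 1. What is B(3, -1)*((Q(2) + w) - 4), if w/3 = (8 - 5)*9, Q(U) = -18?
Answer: 236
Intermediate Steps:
w = 81 (w = 3*((8 - 5)*9) = 3*(3*9) = 3*27 = 81)
B(F, H) = 4
B(3, -1)*((Q(2) + w) - 4) = 4*((-18 + 81) - 4) = 4*(63 - 4) = 4*59 = 236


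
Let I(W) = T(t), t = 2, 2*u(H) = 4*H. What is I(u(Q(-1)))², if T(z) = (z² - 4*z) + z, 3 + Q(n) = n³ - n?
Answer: 4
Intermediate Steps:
Q(n) = -3 + n³ - n (Q(n) = -3 + (n³ - n) = -3 + n³ - n)
u(H) = 2*H (u(H) = (4*H)/2 = 2*H)
T(z) = z² - 3*z
I(W) = -2 (I(W) = 2*(-3 + 2) = 2*(-1) = -2)
I(u(Q(-1)))² = (-2)² = 4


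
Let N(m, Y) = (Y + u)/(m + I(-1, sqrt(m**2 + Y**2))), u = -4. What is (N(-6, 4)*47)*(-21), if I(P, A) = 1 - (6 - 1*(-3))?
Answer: 0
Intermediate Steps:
I(P, A) = -8 (I(P, A) = 1 - (6 + 3) = 1 - 1*9 = 1 - 9 = -8)
N(m, Y) = (-4 + Y)/(-8 + m) (N(m, Y) = (Y - 4)/(m - 8) = (-4 + Y)/(-8 + m))
(N(-6, 4)*47)*(-21) = (((-4 + 4)/(-8 - 6))*47)*(-21) = ((0/(-14))*47)*(-21) = (-1/14*0*47)*(-21) = (0*47)*(-21) = 0*(-21) = 0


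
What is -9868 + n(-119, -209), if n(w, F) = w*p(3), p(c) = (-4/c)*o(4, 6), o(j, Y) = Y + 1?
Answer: -26272/3 ≈ -8757.3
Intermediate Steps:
o(j, Y) = 1 + Y
p(c) = -28/c (p(c) = (-4/c)*(1 + 6) = -4/c*7 = -28/c)
n(w, F) = -28*w/3 (n(w, F) = w*(-28/3) = -28*w/3)
-9868 + n(-119, -209) = -9868 - 28/3*(-119) = -9868 + 3332/3 = -26272/3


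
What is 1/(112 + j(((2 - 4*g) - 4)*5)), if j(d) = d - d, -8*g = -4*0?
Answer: 1/112 ≈ 0.0089286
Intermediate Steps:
g = 0 (g = -(-1)*0/2 = -⅛*0 = 0)
j(d) = 0
1/(112 + j(((2 - 4*g) - 4)*5)) = 1/(112 + 0) = 1/112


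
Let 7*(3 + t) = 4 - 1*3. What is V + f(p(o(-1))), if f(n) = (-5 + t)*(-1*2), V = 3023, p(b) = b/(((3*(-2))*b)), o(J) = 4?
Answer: 21271/7 ≈ 3038.7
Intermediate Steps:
t = -20/7 (t = -3 + (4 - 1*3)/7 = -3 + (4 - 3)/7 = -3 + (⅐)*1 = -3 + ⅐ = -20/7 ≈ -2.8571)
p(b) = -⅙ (p(b) = b/((-6*b)) = b*(-1/(6*b)) = -⅙)
f(n) = 110/7 (f(n) = (-5 - 20/7)*(-1*2) = -55/7*(-2) = 110/7)
V + f(p(o(-1))) = 3023 + 110/7 = 21271/7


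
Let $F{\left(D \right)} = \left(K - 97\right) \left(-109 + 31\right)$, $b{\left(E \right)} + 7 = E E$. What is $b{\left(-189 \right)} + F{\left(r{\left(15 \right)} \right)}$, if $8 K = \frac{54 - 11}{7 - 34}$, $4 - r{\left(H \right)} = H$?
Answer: $\frac{1558639}{36} \approx 43296.0$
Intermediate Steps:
$r{\left(H \right)} = 4 - H$
$b{\left(E \right)} = -7 + E^{2}$ ($b{\left(E \right)} = -7 + E E = -7 + E^{2}$)
$K = - \frac{43}{216}$ ($K = \frac{\left(54 - 11\right) \frac{1}{7 - 34}}{8} = \frac{43 \frac{1}{-27}}{8} = \frac{43 \left(- \frac{1}{27}\right)}{8} = \frac{1}{8} \left(- \frac{43}{27}\right) = - \frac{43}{216} \approx -0.19907$)
$F{\left(D \right)} = \frac{272935}{36}$ ($F{\left(D \right)} = \left(- \frac{43}{216} - 97\right) \left(-109 + 31\right) = \left(- \frac{20995}{216}\right) \left(-78\right) = \frac{272935}{36}$)
$b{\left(-189 \right)} + F{\left(r{\left(15 \right)} \right)} = \left(-7 + \left(-189\right)^{2}\right) + \frac{272935}{36} = \left(-7 + 35721\right) + \frac{272935}{36} = 35714 + \frac{272935}{36} = \frac{1558639}{36}$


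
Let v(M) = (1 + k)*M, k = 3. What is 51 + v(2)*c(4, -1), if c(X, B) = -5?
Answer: 11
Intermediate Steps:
v(M) = 4*M (v(M) = (1 + 3)*M = 4*M)
51 + v(2)*c(4, -1) = 51 + (4*2)*(-5) = 51 + 8*(-5) = 51 - 40 = 11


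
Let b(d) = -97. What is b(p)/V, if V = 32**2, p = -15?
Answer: -97/1024 ≈ -0.094727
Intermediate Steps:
V = 1024
b(p)/V = -97/1024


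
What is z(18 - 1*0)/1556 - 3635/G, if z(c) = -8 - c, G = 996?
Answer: -1420489/387444 ≈ -3.6663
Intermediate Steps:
z(18 - 1*0)/1556 - 3635/G = (-8 - (18 - 1*0))/1556 - 3635/996 = (-8 - (18 + 0))*(1/1556) - 3635*1/996 = (-8 - 1*18)*(1/1556) - 3635/996 = (-8 - 18)*(1/1556) - 3635/996 = -26*1/1556 - 3635/996 = -13/778 - 3635/996 = -1420489/387444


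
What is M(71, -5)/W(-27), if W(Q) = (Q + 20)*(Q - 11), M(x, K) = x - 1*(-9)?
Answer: 40/133 ≈ 0.30075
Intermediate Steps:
M(x, K) = 9 + x (M(x, K) = x + 9 = 9 + x)
W(Q) = (-11 + Q)*(20 + Q) (W(Q) = (20 + Q)*(-11 + Q) = (-11 + Q)*(20 + Q))
M(71, -5)/W(-27) = (9 + 71)/(-220 + (-27)² + 9*(-27)) = 80/(-220 + 729 - 243) = 80/266 = 80*(1/266) = 40/133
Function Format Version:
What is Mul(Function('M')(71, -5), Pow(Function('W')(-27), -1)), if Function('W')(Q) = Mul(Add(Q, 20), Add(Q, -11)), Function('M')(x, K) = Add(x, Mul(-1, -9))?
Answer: Rational(40, 133) ≈ 0.30075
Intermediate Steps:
Function('M')(x, K) = Add(9, x) (Function('M')(x, K) = Add(x, 9) = Add(9, x))
Function('W')(Q) = Mul(Add(-11, Q), Add(20, Q)) (Function('W')(Q) = Mul(Add(20, Q), Add(-11, Q)) = Mul(Add(-11, Q), Add(20, Q)))
Mul(Function('M')(71, -5), Pow(Function('W')(-27), -1)) = Mul(Add(9, 71), Pow(Add(-220, Pow(-27, 2), Mul(9, -27)), -1)) = Mul(80, Pow(Add(-220, 729, -243), -1)) = Mul(80, Pow(266, -1)) = Mul(80, Rational(1, 266)) = Rational(40, 133)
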